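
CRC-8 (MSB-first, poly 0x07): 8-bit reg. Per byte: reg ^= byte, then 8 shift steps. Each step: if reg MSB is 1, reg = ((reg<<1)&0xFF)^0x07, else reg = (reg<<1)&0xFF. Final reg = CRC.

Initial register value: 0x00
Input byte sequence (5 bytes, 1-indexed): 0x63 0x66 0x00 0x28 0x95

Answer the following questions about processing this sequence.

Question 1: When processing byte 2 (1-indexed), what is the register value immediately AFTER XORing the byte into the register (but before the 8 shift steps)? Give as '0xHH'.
Register before byte 2: 0x2E
Byte 2: 0x66
0x2E XOR 0x66 = 0x48

Answer: 0x48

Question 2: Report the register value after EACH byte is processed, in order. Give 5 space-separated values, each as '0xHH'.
0x2E 0xFF 0xF3 0x0F 0xCF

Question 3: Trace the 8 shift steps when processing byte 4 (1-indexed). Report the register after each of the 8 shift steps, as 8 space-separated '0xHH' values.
Answer: 0xB1 0x65 0xCA 0x93 0x21 0x42 0x84 0x0F

Derivation:
After byte 1 (0x63): reg=0x2E
After byte 2 (0x66): reg=0xFF
After byte 3 (0x00): reg=0xF3
Register before byte 4: 0xF3
After XOR with byte 0x28: 0xDB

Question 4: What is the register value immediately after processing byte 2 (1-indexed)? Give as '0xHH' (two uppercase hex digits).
Answer: 0xFF

Derivation:
After byte 1 (0x63): reg=0x2E
After byte 2 (0x66): reg=0xFF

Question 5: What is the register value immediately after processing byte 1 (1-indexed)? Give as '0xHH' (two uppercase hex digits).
Answer: 0x2E

Derivation:
After byte 1 (0x63): reg=0x2E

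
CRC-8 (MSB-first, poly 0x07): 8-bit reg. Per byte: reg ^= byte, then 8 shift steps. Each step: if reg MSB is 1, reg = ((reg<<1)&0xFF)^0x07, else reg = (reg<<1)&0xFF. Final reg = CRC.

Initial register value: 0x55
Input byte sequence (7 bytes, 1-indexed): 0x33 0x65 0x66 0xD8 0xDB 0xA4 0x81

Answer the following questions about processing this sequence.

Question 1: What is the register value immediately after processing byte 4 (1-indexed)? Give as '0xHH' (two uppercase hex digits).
Answer: 0xA9

Derivation:
After byte 1 (0x33): reg=0x35
After byte 2 (0x65): reg=0xB7
After byte 3 (0x66): reg=0x39
After byte 4 (0xD8): reg=0xA9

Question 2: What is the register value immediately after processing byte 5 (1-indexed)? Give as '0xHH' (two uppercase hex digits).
After byte 1 (0x33): reg=0x35
After byte 2 (0x65): reg=0xB7
After byte 3 (0x66): reg=0x39
After byte 4 (0xD8): reg=0xA9
After byte 5 (0xDB): reg=0x59

Answer: 0x59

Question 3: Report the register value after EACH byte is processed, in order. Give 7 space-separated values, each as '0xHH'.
0x35 0xB7 0x39 0xA9 0x59 0xFD 0x73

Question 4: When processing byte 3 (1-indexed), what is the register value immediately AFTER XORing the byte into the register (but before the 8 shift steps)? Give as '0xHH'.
Register before byte 3: 0xB7
Byte 3: 0x66
0xB7 XOR 0x66 = 0xD1

Answer: 0xD1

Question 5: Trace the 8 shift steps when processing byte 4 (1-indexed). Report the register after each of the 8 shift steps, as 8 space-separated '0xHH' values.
Answer: 0xC5 0x8D 0x1D 0x3A 0x74 0xE8 0xD7 0xA9

Derivation:
After byte 1 (0x33): reg=0x35
After byte 2 (0x65): reg=0xB7
After byte 3 (0x66): reg=0x39
Register before byte 4: 0x39
After XOR with byte 0xD8: 0xE1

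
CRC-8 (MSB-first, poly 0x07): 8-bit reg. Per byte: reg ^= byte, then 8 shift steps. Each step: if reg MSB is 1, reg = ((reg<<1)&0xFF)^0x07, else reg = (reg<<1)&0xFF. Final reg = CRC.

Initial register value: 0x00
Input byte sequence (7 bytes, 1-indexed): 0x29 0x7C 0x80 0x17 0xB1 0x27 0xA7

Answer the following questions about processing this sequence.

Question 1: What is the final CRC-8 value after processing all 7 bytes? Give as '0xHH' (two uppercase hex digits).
Answer: 0x06

Derivation:
After byte 1 (0x29): reg=0xDF
After byte 2 (0x7C): reg=0x60
After byte 3 (0x80): reg=0xAE
After byte 4 (0x17): reg=0x26
After byte 5 (0xB1): reg=0xEC
After byte 6 (0x27): reg=0x7F
After byte 7 (0xA7): reg=0x06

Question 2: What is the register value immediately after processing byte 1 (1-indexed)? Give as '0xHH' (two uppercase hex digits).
Answer: 0xDF

Derivation:
After byte 1 (0x29): reg=0xDF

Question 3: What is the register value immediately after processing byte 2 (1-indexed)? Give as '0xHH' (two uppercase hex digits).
After byte 1 (0x29): reg=0xDF
After byte 2 (0x7C): reg=0x60

Answer: 0x60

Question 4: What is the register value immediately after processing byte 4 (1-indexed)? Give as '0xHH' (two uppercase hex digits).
Answer: 0x26

Derivation:
After byte 1 (0x29): reg=0xDF
After byte 2 (0x7C): reg=0x60
After byte 3 (0x80): reg=0xAE
After byte 4 (0x17): reg=0x26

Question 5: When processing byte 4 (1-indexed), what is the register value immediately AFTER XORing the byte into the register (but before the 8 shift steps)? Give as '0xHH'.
Register before byte 4: 0xAE
Byte 4: 0x17
0xAE XOR 0x17 = 0xB9

Answer: 0xB9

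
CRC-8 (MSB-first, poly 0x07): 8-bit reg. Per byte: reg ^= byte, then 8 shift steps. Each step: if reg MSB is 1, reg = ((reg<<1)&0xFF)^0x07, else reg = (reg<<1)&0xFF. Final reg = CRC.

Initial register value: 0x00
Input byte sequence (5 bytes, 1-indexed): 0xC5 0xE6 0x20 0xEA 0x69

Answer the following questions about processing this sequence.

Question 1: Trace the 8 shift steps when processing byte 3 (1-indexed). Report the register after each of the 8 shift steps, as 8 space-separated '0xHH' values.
After byte 1 (0xC5): reg=0x55
After byte 2 (0xE6): reg=0x10
Register before byte 3: 0x10
After XOR with byte 0x20: 0x30

Answer: 0x60 0xC0 0x87 0x09 0x12 0x24 0x48 0x90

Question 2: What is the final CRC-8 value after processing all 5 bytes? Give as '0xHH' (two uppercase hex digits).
Answer: 0x38

Derivation:
After byte 1 (0xC5): reg=0x55
After byte 2 (0xE6): reg=0x10
After byte 3 (0x20): reg=0x90
After byte 4 (0xEA): reg=0x61
After byte 5 (0x69): reg=0x38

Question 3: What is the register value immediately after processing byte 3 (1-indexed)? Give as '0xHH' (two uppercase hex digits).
After byte 1 (0xC5): reg=0x55
After byte 2 (0xE6): reg=0x10
After byte 3 (0x20): reg=0x90

Answer: 0x90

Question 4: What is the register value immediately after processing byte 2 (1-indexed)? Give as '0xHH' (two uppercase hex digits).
After byte 1 (0xC5): reg=0x55
After byte 2 (0xE6): reg=0x10

Answer: 0x10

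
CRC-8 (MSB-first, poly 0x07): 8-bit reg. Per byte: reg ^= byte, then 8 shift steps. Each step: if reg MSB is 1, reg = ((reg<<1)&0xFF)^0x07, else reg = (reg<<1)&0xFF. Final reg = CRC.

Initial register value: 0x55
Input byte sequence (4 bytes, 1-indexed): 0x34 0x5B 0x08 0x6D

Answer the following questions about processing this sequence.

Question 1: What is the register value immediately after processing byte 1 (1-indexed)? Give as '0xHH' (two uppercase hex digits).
Answer: 0x20

Derivation:
After byte 1 (0x34): reg=0x20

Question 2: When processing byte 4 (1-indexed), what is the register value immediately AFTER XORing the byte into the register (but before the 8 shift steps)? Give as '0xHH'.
Answer: 0x60

Derivation:
Register before byte 4: 0x0D
Byte 4: 0x6D
0x0D XOR 0x6D = 0x60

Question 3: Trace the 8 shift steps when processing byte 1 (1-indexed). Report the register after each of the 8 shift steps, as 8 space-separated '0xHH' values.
Answer: 0xC2 0x83 0x01 0x02 0x04 0x08 0x10 0x20

Derivation:
Register before byte 1: 0x55
After XOR with byte 0x34: 0x61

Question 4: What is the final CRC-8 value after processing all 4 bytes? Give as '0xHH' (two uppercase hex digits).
Answer: 0x27

Derivation:
After byte 1 (0x34): reg=0x20
After byte 2 (0x5B): reg=0x66
After byte 3 (0x08): reg=0x0D
After byte 4 (0x6D): reg=0x27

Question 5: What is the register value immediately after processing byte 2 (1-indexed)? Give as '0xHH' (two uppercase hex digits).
Answer: 0x66

Derivation:
After byte 1 (0x34): reg=0x20
After byte 2 (0x5B): reg=0x66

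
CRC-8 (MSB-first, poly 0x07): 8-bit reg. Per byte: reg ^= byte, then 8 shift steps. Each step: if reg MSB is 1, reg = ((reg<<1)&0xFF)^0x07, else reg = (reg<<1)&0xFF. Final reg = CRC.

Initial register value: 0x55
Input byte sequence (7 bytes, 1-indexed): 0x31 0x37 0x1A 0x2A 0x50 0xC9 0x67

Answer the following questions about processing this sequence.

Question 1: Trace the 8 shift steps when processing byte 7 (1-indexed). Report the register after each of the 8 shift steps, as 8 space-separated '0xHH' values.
Answer: 0x61 0xC2 0x83 0x01 0x02 0x04 0x08 0x10

Derivation:
After byte 1 (0x31): reg=0x3B
After byte 2 (0x37): reg=0x24
After byte 3 (0x1A): reg=0xBA
After byte 4 (0x2A): reg=0xF9
After byte 5 (0x50): reg=0x56
After byte 6 (0xC9): reg=0xD4
Register before byte 7: 0xD4
After XOR with byte 0x67: 0xB3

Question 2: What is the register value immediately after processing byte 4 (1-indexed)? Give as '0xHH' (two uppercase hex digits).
After byte 1 (0x31): reg=0x3B
After byte 2 (0x37): reg=0x24
After byte 3 (0x1A): reg=0xBA
After byte 4 (0x2A): reg=0xF9

Answer: 0xF9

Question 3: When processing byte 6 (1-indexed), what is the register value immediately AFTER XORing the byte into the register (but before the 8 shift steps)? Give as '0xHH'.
Register before byte 6: 0x56
Byte 6: 0xC9
0x56 XOR 0xC9 = 0x9F

Answer: 0x9F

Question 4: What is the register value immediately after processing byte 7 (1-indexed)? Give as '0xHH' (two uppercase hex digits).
Answer: 0x10

Derivation:
After byte 1 (0x31): reg=0x3B
After byte 2 (0x37): reg=0x24
After byte 3 (0x1A): reg=0xBA
After byte 4 (0x2A): reg=0xF9
After byte 5 (0x50): reg=0x56
After byte 6 (0xC9): reg=0xD4
After byte 7 (0x67): reg=0x10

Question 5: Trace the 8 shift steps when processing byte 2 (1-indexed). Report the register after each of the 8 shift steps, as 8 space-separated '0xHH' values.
After byte 1 (0x31): reg=0x3B
Register before byte 2: 0x3B
After XOR with byte 0x37: 0x0C

Answer: 0x18 0x30 0x60 0xC0 0x87 0x09 0x12 0x24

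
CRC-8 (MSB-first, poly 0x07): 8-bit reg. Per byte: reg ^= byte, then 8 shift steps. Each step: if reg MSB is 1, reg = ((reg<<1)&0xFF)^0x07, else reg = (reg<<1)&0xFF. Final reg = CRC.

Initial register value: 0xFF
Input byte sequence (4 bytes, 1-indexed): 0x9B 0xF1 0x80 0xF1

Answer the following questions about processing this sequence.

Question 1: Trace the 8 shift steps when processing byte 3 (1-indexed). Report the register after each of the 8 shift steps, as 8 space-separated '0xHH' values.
After byte 1 (0x9B): reg=0x3B
After byte 2 (0xF1): reg=0x78
Register before byte 3: 0x78
After XOR with byte 0x80: 0xF8

Answer: 0xF7 0xE9 0xD5 0xAD 0x5D 0xBA 0x73 0xE6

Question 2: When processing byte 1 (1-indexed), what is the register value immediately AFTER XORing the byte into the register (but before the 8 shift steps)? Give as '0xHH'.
Register before byte 1: 0xFF
Byte 1: 0x9B
0xFF XOR 0x9B = 0x64

Answer: 0x64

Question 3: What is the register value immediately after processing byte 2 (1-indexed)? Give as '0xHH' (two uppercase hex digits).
After byte 1 (0x9B): reg=0x3B
After byte 2 (0xF1): reg=0x78

Answer: 0x78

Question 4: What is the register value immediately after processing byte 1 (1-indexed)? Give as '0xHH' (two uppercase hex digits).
Answer: 0x3B

Derivation:
After byte 1 (0x9B): reg=0x3B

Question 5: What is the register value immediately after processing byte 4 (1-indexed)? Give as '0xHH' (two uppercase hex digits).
After byte 1 (0x9B): reg=0x3B
After byte 2 (0xF1): reg=0x78
After byte 3 (0x80): reg=0xE6
After byte 4 (0xF1): reg=0x65

Answer: 0x65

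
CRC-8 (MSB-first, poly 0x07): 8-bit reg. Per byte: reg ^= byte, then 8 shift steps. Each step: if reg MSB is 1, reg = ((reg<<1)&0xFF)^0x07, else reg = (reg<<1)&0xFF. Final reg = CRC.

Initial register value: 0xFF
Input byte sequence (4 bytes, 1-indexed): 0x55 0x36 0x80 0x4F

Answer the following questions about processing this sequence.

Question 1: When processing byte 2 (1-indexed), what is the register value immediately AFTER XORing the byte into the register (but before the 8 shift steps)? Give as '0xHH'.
Answer: 0x69

Derivation:
Register before byte 2: 0x5F
Byte 2: 0x36
0x5F XOR 0x36 = 0x69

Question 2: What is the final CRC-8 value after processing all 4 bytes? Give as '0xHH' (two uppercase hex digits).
After byte 1 (0x55): reg=0x5F
After byte 2 (0x36): reg=0x18
After byte 3 (0x80): reg=0xC1
After byte 4 (0x4F): reg=0xA3

Answer: 0xA3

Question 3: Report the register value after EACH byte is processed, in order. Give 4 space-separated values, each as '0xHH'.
0x5F 0x18 0xC1 0xA3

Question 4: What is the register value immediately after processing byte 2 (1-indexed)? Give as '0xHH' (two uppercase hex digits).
Answer: 0x18

Derivation:
After byte 1 (0x55): reg=0x5F
After byte 2 (0x36): reg=0x18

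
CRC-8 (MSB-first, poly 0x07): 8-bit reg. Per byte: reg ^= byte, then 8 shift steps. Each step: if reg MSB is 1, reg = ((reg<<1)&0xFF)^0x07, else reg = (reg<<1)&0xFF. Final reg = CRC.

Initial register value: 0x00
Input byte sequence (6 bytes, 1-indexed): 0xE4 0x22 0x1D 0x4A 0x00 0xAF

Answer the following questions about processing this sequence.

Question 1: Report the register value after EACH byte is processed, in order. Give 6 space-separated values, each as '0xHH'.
0xB2 0xF9 0xB2 0xE6 0xBC 0x79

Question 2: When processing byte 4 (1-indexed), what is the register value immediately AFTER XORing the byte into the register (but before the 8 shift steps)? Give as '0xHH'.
Register before byte 4: 0xB2
Byte 4: 0x4A
0xB2 XOR 0x4A = 0xF8

Answer: 0xF8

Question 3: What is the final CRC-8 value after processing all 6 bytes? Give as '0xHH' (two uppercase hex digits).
Answer: 0x79

Derivation:
After byte 1 (0xE4): reg=0xB2
After byte 2 (0x22): reg=0xF9
After byte 3 (0x1D): reg=0xB2
After byte 4 (0x4A): reg=0xE6
After byte 5 (0x00): reg=0xBC
After byte 6 (0xAF): reg=0x79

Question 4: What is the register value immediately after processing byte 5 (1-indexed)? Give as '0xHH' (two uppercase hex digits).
Answer: 0xBC

Derivation:
After byte 1 (0xE4): reg=0xB2
After byte 2 (0x22): reg=0xF9
After byte 3 (0x1D): reg=0xB2
After byte 4 (0x4A): reg=0xE6
After byte 5 (0x00): reg=0xBC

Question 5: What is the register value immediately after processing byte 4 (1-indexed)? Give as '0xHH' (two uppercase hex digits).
After byte 1 (0xE4): reg=0xB2
After byte 2 (0x22): reg=0xF9
After byte 3 (0x1D): reg=0xB2
After byte 4 (0x4A): reg=0xE6

Answer: 0xE6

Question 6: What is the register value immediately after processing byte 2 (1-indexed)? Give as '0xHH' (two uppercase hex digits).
Answer: 0xF9

Derivation:
After byte 1 (0xE4): reg=0xB2
After byte 2 (0x22): reg=0xF9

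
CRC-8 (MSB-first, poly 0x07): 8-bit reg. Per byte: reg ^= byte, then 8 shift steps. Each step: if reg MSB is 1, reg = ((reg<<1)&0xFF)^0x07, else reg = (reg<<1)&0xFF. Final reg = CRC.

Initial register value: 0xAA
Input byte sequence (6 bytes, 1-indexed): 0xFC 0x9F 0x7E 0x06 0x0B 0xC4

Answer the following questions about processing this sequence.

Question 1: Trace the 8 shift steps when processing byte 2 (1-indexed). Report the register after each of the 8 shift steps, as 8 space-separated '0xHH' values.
After byte 1 (0xFC): reg=0xA5
Register before byte 2: 0xA5
After XOR with byte 0x9F: 0x3A

Answer: 0x74 0xE8 0xD7 0xA9 0x55 0xAA 0x53 0xA6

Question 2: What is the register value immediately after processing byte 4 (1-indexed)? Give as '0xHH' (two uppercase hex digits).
After byte 1 (0xFC): reg=0xA5
After byte 2 (0x9F): reg=0xA6
After byte 3 (0x7E): reg=0x06
After byte 4 (0x06): reg=0x00

Answer: 0x00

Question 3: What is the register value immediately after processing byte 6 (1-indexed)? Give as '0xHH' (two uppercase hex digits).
Answer: 0xC5

Derivation:
After byte 1 (0xFC): reg=0xA5
After byte 2 (0x9F): reg=0xA6
After byte 3 (0x7E): reg=0x06
After byte 4 (0x06): reg=0x00
After byte 5 (0x0B): reg=0x31
After byte 6 (0xC4): reg=0xC5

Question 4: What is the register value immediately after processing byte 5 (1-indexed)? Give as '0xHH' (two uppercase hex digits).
Answer: 0x31

Derivation:
After byte 1 (0xFC): reg=0xA5
After byte 2 (0x9F): reg=0xA6
After byte 3 (0x7E): reg=0x06
After byte 4 (0x06): reg=0x00
After byte 5 (0x0B): reg=0x31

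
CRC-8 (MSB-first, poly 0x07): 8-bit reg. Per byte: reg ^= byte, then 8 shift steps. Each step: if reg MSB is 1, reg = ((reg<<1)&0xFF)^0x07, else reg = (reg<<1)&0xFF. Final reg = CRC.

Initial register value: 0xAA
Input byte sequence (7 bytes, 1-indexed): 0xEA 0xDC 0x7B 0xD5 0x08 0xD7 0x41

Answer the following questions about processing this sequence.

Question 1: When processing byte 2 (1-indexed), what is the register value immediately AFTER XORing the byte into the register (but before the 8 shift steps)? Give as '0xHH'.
Register before byte 2: 0xC7
Byte 2: 0xDC
0xC7 XOR 0xDC = 0x1B

Answer: 0x1B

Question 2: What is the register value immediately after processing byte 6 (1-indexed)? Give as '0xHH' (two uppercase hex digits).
After byte 1 (0xEA): reg=0xC7
After byte 2 (0xDC): reg=0x41
After byte 3 (0x7B): reg=0xA6
After byte 4 (0xD5): reg=0x5E
After byte 5 (0x08): reg=0xA5
After byte 6 (0xD7): reg=0x59

Answer: 0x59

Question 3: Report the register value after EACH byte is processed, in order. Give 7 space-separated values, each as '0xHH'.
0xC7 0x41 0xA6 0x5E 0xA5 0x59 0x48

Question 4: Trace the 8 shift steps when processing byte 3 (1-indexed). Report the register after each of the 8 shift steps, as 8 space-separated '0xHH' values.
Answer: 0x74 0xE8 0xD7 0xA9 0x55 0xAA 0x53 0xA6

Derivation:
After byte 1 (0xEA): reg=0xC7
After byte 2 (0xDC): reg=0x41
Register before byte 3: 0x41
After XOR with byte 0x7B: 0x3A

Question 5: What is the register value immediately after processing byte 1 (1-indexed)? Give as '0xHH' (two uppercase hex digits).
Answer: 0xC7

Derivation:
After byte 1 (0xEA): reg=0xC7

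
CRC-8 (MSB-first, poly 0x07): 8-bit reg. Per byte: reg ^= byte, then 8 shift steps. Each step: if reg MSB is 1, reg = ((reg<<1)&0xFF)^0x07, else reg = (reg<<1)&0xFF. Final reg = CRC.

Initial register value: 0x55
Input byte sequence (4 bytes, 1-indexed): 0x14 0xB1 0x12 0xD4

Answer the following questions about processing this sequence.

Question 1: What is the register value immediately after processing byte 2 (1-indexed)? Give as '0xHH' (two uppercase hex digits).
Answer: 0x50

Derivation:
After byte 1 (0x14): reg=0xC0
After byte 2 (0xB1): reg=0x50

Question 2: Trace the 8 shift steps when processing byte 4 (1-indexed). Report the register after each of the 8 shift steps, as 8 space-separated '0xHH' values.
After byte 1 (0x14): reg=0xC0
After byte 2 (0xB1): reg=0x50
After byte 3 (0x12): reg=0xC9
Register before byte 4: 0xC9
After XOR with byte 0xD4: 0x1D

Answer: 0x3A 0x74 0xE8 0xD7 0xA9 0x55 0xAA 0x53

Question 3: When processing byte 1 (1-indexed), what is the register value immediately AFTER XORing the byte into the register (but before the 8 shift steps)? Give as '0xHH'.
Answer: 0x41

Derivation:
Register before byte 1: 0x55
Byte 1: 0x14
0x55 XOR 0x14 = 0x41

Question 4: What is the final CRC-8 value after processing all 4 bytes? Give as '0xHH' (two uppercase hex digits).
After byte 1 (0x14): reg=0xC0
After byte 2 (0xB1): reg=0x50
After byte 3 (0x12): reg=0xC9
After byte 4 (0xD4): reg=0x53

Answer: 0x53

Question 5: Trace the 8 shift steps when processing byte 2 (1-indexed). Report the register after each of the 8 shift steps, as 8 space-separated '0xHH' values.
After byte 1 (0x14): reg=0xC0
Register before byte 2: 0xC0
After XOR with byte 0xB1: 0x71

Answer: 0xE2 0xC3 0x81 0x05 0x0A 0x14 0x28 0x50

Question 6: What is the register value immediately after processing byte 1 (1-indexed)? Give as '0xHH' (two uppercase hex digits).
Answer: 0xC0

Derivation:
After byte 1 (0x14): reg=0xC0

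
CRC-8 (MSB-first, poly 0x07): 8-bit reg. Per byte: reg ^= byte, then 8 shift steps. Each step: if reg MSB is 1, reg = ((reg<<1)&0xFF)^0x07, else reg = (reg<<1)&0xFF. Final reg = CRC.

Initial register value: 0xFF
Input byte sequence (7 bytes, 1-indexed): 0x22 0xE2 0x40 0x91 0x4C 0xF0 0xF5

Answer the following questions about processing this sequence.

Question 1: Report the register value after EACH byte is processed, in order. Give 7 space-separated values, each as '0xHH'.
0x1D 0xF3 0x10 0x8E 0x40 0x19 0x8A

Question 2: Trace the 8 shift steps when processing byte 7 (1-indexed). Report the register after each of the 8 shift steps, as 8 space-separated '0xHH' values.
Answer: 0xDF 0xB9 0x75 0xEA 0xD3 0xA1 0x45 0x8A

Derivation:
After byte 1 (0x22): reg=0x1D
After byte 2 (0xE2): reg=0xF3
After byte 3 (0x40): reg=0x10
After byte 4 (0x91): reg=0x8E
After byte 5 (0x4C): reg=0x40
After byte 6 (0xF0): reg=0x19
Register before byte 7: 0x19
After XOR with byte 0xF5: 0xEC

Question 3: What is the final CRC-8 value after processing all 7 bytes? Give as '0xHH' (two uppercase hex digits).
Answer: 0x8A

Derivation:
After byte 1 (0x22): reg=0x1D
After byte 2 (0xE2): reg=0xF3
After byte 3 (0x40): reg=0x10
After byte 4 (0x91): reg=0x8E
After byte 5 (0x4C): reg=0x40
After byte 6 (0xF0): reg=0x19
After byte 7 (0xF5): reg=0x8A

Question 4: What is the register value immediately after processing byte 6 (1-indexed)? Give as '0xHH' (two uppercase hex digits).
Answer: 0x19

Derivation:
After byte 1 (0x22): reg=0x1D
After byte 2 (0xE2): reg=0xF3
After byte 3 (0x40): reg=0x10
After byte 4 (0x91): reg=0x8E
After byte 5 (0x4C): reg=0x40
After byte 6 (0xF0): reg=0x19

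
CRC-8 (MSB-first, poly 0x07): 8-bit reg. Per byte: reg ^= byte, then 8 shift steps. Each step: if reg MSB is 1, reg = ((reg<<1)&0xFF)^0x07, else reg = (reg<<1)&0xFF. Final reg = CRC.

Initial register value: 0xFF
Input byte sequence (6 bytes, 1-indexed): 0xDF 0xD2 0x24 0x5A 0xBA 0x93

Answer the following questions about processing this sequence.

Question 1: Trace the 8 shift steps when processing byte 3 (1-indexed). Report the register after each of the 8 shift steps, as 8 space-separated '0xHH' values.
After byte 1 (0xDF): reg=0xE0
After byte 2 (0xD2): reg=0x9E
Register before byte 3: 0x9E
After XOR with byte 0x24: 0xBA

Answer: 0x73 0xE6 0xCB 0x91 0x25 0x4A 0x94 0x2F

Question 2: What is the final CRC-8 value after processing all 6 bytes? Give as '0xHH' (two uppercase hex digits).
Answer: 0x9A

Derivation:
After byte 1 (0xDF): reg=0xE0
After byte 2 (0xD2): reg=0x9E
After byte 3 (0x24): reg=0x2F
After byte 4 (0x5A): reg=0x4C
After byte 5 (0xBA): reg=0xCC
After byte 6 (0x93): reg=0x9A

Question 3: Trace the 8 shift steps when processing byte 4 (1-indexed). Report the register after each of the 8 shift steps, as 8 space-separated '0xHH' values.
Answer: 0xEA 0xD3 0xA1 0x45 0x8A 0x13 0x26 0x4C

Derivation:
After byte 1 (0xDF): reg=0xE0
After byte 2 (0xD2): reg=0x9E
After byte 3 (0x24): reg=0x2F
Register before byte 4: 0x2F
After XOR with byte 0x5A: 0x75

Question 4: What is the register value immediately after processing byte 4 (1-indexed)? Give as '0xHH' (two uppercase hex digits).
After byte 1 (0xDF): reg=0xE0
After byte 2 (0xD2): reg=0x9E
After byte 3 (0x24): reg=0x2F
After byte 4 (0x5A): reg=0x4C

Answer: 0x4C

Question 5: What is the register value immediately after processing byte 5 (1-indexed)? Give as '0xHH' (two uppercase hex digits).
Answer: 0xCC

Derivation:
After byte 1 (0xDF): reg=0xE0
After byte 2 (0xD2): reg=0x9E
After byte 3 (0x24): reg=0x2F
After byte 4 (0x5A): reg=0x4C
After byte 5 (0xBA): reg=0xCC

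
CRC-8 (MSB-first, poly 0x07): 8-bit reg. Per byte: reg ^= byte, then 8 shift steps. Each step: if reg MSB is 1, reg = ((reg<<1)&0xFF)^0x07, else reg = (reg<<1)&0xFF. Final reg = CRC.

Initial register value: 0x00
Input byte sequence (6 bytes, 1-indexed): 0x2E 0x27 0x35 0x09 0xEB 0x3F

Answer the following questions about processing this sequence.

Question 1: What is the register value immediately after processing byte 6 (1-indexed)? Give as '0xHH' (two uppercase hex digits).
After byte 1 (0x2E): reg=0xCA
After byte 2 (0x27): reg=0x8D
After byte 3 (0x35): reg=0x21
After byte 4 (0x09): reg=0xD8
After byte 5 (0xEB): reg=0x99
After byte 6 (0x3F): reg=0x7B

Answer: 0x7B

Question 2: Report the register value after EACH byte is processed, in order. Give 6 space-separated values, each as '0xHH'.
0xCA 0x8D 0x21 0xD8 0x99 0x7B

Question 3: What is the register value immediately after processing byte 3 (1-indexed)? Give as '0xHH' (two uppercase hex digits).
After byte 1 (0x2E): reg=0xCA
After byte 2 (0x27): reg=0x8D
After byte 3 (0x35): reg=0x21

Answer: 0x21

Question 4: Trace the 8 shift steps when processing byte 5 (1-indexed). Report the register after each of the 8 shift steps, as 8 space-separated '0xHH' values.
Answer: 0x66 0xCC 0x9F 0x39 0x72 0xE4 0xCF 0x99

Derivation:
After byte 1 (0x2E): reg=0xCA
After byte 2 (0x27): reg=0x8D
After byte 3 (0x35): reg=0x21
After byte 4 (0x09): reg=0xD8
Register before byte 5: 0xD8
After XOR with byte 0xEB: 0x33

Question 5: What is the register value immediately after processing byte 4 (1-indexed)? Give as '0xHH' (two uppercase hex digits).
After byte 1 (0x2E): reg=0xCA
After byte 2 (0x27): reg=0x8D
After byte 3 (0x35): reg=0x21
After byte 4 (0x09): reg=0xD8

Answer: 0xD8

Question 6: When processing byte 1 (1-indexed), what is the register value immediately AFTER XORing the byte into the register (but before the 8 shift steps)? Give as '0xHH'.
Answer: 0x2E

Derivation:
Register before byte 1: 0x00
Byte 1: 0x2E
0x00 XOR 0x2E = 0x2E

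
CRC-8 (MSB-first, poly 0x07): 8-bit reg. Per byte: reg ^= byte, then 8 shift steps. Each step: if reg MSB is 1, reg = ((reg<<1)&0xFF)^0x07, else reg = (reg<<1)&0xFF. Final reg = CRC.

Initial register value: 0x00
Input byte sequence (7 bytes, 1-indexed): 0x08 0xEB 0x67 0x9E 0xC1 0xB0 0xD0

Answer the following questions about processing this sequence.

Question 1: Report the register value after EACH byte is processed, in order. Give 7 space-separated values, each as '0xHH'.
0x38 0x37 0xB7 0xDF 0x5A 0x98 0xFF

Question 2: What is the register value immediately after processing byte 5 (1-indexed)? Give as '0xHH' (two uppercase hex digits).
Answer: 0x5A

Derivation:
After byte 1 (0x08): reg=0x38
After byte 2 (0xEB): reg=0x37
After byte 3 (0x67): reg=0xB7
After byte 4 (0x9E): reg=0xDF
After byte 5 (0xC1): reg=0x5A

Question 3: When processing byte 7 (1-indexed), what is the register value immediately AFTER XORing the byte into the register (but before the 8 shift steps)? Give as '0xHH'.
Answer: 0x48

Derivation:
Register before byte 7: 0x98
Byte 7: 0xD0
0x98 XOR 0xD0 = 0x48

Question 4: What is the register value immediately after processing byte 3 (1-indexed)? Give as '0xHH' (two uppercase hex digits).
After byte 1 (0x08): reg=0x38
After byte 2 (0xEB): reg=0x37
After byte 3 (0x67): reg=0xB7

Answer: 0xB7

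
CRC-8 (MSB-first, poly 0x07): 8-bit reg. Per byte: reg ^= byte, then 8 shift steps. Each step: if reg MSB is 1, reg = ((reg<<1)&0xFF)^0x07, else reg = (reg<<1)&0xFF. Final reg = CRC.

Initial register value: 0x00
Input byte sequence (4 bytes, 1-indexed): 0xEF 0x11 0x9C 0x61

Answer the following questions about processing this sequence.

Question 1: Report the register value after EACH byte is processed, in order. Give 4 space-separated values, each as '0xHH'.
0x83 0xF7 0x16 0x42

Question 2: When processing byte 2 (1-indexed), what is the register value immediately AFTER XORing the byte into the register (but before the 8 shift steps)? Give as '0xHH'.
Register before byte 2: 0x83
Byte 2: 0x11
0x83 XOR 0x11 = 0x92

Answer: 0x92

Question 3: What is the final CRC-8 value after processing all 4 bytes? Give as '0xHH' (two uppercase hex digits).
After byte 1 (0xEF): reg=0x83
After byte 2 (0x11): reg=0xF7
After byte 3 (0x9C): reg=0x16
After byte 4 (0x61): reg=0x42

Answer: 0x42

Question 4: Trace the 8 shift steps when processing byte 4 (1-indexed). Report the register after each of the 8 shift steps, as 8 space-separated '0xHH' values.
Answer: 0xEE 0xDB 0xB1 0x65 0xCA 0x93 0x21 0x42

Derivation:
After byte 1 (0xEF): reg=0x83
After byte 2 (0x11): reg=0xF7
After byte 3 (0x9C): reg=0x16
Register before byte 4: 0x16
After XOR with byte 0x61: 0x77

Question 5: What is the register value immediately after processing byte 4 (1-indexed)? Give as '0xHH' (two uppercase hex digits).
Answer: 0x42

Derivation:
After byte 1 (0xEF): reg=0x83
After byte 2 (0x11): reg=0xF7
After byte 3 (0x9C): reg=0x16
After byte 4 (0x61): reg=0x42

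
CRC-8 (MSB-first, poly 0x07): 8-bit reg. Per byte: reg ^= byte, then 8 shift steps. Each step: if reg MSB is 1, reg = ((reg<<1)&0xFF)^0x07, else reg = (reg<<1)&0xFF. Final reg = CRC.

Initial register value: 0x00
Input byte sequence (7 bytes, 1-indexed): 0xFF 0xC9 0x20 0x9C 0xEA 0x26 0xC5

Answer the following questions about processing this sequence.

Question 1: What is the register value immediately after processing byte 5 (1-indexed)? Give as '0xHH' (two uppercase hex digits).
Answer: 0xF3

Derivation:
After byte 1 (0xFF): reg=0xF3
After byte 2 (0xC9): reg=0xA6
After byte 3 (0x20): reg=0x9B
After byte 4 (0x9C): reg=0x15
After byte 5 (0xEA): reg=0xF3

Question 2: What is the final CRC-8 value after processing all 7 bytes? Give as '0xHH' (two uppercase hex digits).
After byte 1 (0xFF): reg=0xF3
After byte 2 (0xC9): reg=0xA6
After byte 3 (0x20): reg=0x9B
After byte 4 (0x9C): reg=0x15
After byte 5 (0xEA): reg=0xF3
After byte 6 (0x26): reg=0x25
After byte 7 (0xC5): reg=0xAE

Answer: 0xAE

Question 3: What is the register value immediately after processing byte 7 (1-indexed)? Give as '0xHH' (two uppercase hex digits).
Answer: 0xAE

Derivation:
After byte 1 (0xFF): reg=0xF3
After byte 2 (0xC9): reg=0xA6
After byte 3 (0x20): reg=0x9B
After byte 4 (0x9C): reg=0x15
After byte 5 (0xEA): reg=0xF3
After byte 6 (0x26): reg=0x25
After byte 7 (0xC5): reg=0xAE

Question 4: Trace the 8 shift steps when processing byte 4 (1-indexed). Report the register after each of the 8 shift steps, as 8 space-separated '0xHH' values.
After byte 1 (0xFF): reg=0xF3
After byte 2 (0xC9): reg=0xA6
After byte 3 (0x20): reg=0x9B
Register before byte 4: 0x9B
After XOR with byte 0x9C: 0x07

Answer: 0x0E 0x1C 0x38 0x70 0xE0 0xC7 0x89 0x15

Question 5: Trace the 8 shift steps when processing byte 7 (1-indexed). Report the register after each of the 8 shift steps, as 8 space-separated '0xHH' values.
After byte 1 (0xFF): reg=0xF3
After byte 2 (0xC9): reg=0xA6
After byte 3 (0x20): reg=0x9B
After byte 4 (0x9C): reg=0x15
After byte 5 (0xEA): reg=0xF3
After byte 6 (0x26): reg=0x25
Register before byte 7: 0x25
After XOR with byte 0xC5: 0xE0

Answer: 0xC7 0x89 0x15 0x2A 0x54 0xA8 0x57 0xAE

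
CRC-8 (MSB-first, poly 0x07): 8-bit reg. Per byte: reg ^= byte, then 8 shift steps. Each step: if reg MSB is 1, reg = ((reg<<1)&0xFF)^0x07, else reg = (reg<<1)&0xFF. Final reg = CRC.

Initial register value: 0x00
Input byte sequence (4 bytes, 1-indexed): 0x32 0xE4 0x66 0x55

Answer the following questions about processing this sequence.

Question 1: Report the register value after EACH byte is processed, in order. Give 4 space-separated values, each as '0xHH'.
0x9E 0x61 0x15 0xC7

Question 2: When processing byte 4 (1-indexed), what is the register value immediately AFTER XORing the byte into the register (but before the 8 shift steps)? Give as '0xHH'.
Register before byte 4: 0x15
Byte 4: 0x55
0x15 XOR 0x55 = 0x40

Answer: 0x40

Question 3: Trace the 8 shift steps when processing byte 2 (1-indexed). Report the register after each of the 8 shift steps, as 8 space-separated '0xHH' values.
Answer: 0xF4 0xEF 0xD9 0xB5 0x6D 0xDA 0xB3 0x61

Derivation:
After byte 1 (0x32): reg=0x9E
Register before byte 2: 0x9E
After XOR with byte 0xE4: 0x7A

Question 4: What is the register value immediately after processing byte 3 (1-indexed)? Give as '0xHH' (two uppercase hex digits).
After byte 1 (0x32): reg=0x9E
After byte 2 (0xE4): reg=0x61
After byte 3 (0x66): reg=0x15

Answer: 0x15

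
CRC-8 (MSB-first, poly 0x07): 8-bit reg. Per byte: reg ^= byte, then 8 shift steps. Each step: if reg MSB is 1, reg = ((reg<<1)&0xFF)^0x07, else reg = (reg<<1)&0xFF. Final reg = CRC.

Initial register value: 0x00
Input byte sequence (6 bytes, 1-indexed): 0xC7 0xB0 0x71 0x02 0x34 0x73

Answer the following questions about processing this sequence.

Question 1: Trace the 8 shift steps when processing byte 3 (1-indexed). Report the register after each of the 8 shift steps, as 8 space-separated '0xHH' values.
Answer: 0xDB 0xB1 0x65 0xCA 0x93 0x21 0x42 0x84

Derivation:
After byte 1 (0xC7): reg=0x5B
After byte 2 (0xB0): reg=0x9F
Register before byte 3: 0x9F
After XOR with byte 0x71: 0xEE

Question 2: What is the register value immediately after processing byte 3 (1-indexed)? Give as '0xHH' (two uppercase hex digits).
Answer: 0x84

Derivation:
After byte 1 (0xC7): reg=0x5B
After byte 2 (0xB0): reg=0x9F
After byte 3 (0x71): reg=0x84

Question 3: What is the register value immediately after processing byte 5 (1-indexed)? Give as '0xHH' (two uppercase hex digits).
After byte 1 (0xC7): reg=0x5B
After byte 2 (0xB0): reg=0x9F
After byte 3 (0x71): reg=0x84
After byte 4 (0x02): reg=0x9B
After byte 5 (0x34): reg=0x44

Answer: 0x44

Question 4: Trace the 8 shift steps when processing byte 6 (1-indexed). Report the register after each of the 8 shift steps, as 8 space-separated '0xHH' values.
Answer: 0x6E 0xDC 0xBF 0x79 0xF2 0xE3 0xC1 0x85

Derivation:
After byte 1 (0xC7): reg=0x5B
After byte 2 (0xB0): reg=0x9F
After byte 3 (0x71): reg=0x84
After byte 4 (0x02): reg=0x9B
After byte 5 (0x34): reg=0x44
Register before byte 6: 0x44
After XOR with byte 0x73: 0x37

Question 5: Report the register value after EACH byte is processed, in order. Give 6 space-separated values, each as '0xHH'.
0x5B 0x9F 0x84 0x9B 0x44 0x85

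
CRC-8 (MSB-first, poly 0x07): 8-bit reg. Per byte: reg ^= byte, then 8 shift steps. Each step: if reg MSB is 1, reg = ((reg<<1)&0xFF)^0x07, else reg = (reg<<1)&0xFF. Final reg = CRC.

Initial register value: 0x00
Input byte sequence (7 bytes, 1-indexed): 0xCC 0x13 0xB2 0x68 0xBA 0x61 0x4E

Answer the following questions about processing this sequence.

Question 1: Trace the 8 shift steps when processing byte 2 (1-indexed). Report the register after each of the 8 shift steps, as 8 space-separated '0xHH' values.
After byte 1 (0xCC): reg=0x6A
Register before byte 2: 0x6A
After XOR with byte 0x13: 0x79

Answer: 0xF2 0xE3 0xC1 0x85 0x0D 0x1A 0x34 0x68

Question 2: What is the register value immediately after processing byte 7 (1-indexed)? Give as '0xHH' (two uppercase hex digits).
After byte 1 (0xCC): reg=0x6A
After byte 2 (0x13): reg=0x68
After byte 3 (0xB2): reg=0x08
After byte 4 (0x68): reg=0x27
After byte 5 (0xBA): reg=0xDA
After byte 6 (0x61): reg=0x28
After byte 7 (0x4E): reg=0x35

Answer: 0x35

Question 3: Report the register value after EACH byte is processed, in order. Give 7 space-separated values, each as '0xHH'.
0x6A 0x68 0x08 0x27 0xDA 0x28 0x35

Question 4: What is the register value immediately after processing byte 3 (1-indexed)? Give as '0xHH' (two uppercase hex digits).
After byte 1 (0xCC): reg=0x6A
After byte 2 (0x13): reg=0x68
After byte 3 (0xB2): reg=0x08

Answer: 0x08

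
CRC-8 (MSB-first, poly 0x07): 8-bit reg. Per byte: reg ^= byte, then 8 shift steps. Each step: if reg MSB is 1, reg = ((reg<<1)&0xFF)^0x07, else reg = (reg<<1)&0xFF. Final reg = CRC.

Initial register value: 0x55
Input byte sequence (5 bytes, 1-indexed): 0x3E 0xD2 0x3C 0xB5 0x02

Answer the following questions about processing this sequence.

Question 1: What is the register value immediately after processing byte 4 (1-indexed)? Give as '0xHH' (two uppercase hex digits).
After byte 1 (0x3E): reg=0x16
After byte 2 (0xD2): reg=0x52
After byte 3 (0x3C): reg=0x0D
After byte 4 (0xB5): reg=0x21

Answer: 0x21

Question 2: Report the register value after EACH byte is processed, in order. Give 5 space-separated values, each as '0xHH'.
0x16 0x52 0x0D 0x21 0xE9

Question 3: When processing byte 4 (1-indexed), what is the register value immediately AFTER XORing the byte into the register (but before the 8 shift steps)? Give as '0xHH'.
Answer: 0xB8

Derivation:
Register before byte 4: 0x0D
Byte 4: 0xB5
0x0D XOR 0xB5 = 0xB8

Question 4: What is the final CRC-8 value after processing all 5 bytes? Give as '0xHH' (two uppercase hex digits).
Answer: 0xE9

Derivation:
After byte 1 (0x3E): reg=0x16
After byte 2 (0xD2): reg=0x52
After byte 3 (0x3C): reg=0x0D
After byte 4 (0xB5): reg=0x21
After byte 5 (0x02): reg=0xE9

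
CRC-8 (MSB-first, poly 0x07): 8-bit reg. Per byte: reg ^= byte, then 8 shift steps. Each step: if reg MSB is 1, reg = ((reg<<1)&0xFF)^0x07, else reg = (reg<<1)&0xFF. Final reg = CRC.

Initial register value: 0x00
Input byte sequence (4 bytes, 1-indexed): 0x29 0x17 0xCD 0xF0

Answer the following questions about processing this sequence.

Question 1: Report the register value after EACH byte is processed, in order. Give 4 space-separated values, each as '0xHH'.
0xDF 0x76 0x28 0x06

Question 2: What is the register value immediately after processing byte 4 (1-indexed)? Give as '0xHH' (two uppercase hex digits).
Answer: 0x06

Derivation:
After byte 1 (0x29): reg=0xDF
After byte 2 (0x17): reg=0x76
After byte 3 (0xCD): reg=0x28
After byte 4 (0xF0): reg=0x06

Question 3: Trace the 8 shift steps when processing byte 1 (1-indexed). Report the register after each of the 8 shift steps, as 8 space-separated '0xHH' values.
Register before byte 1: 0x00
After XOR with byte 0x29: 0x29

Answer: 0x52 0xA4 0x4F 0x9E 0x3B 0x76 0xEC 0xDF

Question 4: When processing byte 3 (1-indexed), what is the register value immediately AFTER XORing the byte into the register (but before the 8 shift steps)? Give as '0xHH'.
Register before byte 3: 0x76
Byte 3: 0xCD
0x76 XOR 0xCD = 0xBB

Answer: 0xBB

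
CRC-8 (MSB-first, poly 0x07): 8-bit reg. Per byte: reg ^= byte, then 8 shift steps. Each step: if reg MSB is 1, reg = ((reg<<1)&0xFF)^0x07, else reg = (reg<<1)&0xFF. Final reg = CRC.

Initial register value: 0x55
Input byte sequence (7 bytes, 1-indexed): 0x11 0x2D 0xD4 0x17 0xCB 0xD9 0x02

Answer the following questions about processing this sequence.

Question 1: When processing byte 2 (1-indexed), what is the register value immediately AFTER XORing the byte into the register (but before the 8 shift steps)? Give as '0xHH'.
Answer: 0xF6

Derivation:
Register before byte 2: 0xDB
Byte 2: 0x2D
0xDB XOR 0x2D = 0xF6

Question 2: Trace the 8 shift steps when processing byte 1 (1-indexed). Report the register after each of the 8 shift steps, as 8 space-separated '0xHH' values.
Answer: 0x88 0x17 0x2E 0x5C 0xB8 0x77 0xEE 0xDB

Derivation:
Register before byte 1: 0x55
After XOR with byte 0x11: 0x44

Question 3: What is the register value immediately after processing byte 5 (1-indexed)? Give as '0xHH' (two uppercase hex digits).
Answer: 0xB0

Derivation:
After byte 1 (0x11): reg=0xDB
After byte 2 (0x2D): reg=0xCC
After byte 3 (0xD4): reg=0x48
After byte 4 (0x17): reg=0x9A
After byte 5 (0xCB): reg=0xB0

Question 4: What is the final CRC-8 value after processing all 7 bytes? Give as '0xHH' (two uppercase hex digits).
After byte 1 (0x11): reg=0xDB
After byte 2 (0x2D): reg=0xCC
After byte 3 (0xD4): reg=0x48
After byte 4 (0x17): reg=0x9A
After byte 5 (0xCB): reg=0xB0
After byte 6 (0xD9): reg=0x18
After byte 7 (0x02): reg=0x46

Answer: 0x46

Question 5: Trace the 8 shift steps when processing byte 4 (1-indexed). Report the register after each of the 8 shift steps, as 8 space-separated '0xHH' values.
Answer: 0xBE 0x7B 0xF6 0xEB 0xD1 0xA5 0x4D 0x9A

Derivation:
After byte 1 (0x11): reg=0xDB
After byte 2 (0x2D): reg=0xCC
After byte 3 (0xD4): reg=0x48
Register before byte 4: 0x48
After XOR with byte 0x17: 0x5F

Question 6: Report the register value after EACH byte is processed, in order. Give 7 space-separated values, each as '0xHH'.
0xDB 0xCC 0x48 0x9A 0xB0 0x18 0x46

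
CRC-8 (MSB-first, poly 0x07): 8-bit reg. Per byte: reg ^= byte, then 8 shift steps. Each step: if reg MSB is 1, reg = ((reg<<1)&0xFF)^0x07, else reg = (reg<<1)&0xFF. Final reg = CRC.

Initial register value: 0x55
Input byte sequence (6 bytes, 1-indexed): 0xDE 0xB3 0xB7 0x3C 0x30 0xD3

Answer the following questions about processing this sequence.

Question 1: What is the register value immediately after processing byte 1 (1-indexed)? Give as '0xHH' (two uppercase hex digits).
After byte 1 (0xDE): reg=0xB8

Answer: 0xB8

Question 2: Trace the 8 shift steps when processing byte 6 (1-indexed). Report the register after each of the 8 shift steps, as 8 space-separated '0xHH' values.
Answer: 0x60 0xC0 0x87 0x09 0x12 0x24 0x48 0x90

Derivation:
After byte 1 (0xDE): reg=0xB8
After byte 2 (0xB3): reg=0x31
After byte 3 (0xB7): reg=0x9B
After byte 4 (0x3C): reg=0x7C
After byte 5 (0x30): reg=0xE3
Register before byte 6: 0xE3
After XOR with byte 0xD3: 0x30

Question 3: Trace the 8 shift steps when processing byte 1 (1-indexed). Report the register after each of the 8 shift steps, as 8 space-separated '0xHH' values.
Answer: 0x11 0x22 0x44 0x88 0x17 0x2E 0x5C 0xB8

Derivation:
Register before byte 1: 0x55
After XOR with byte 0xDE: 0x8B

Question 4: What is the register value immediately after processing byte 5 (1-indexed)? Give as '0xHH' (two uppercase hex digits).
After byte 1 (0xDE): reg=0xB8
After byte 2 (0xB3): reg=0x31
After byte 3 (0xB7): reg=0x9B
After byte 4 (0x3C): reg=0x7C
After byte 5 (0x30): reg=0xE3

Answer: 0xE3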